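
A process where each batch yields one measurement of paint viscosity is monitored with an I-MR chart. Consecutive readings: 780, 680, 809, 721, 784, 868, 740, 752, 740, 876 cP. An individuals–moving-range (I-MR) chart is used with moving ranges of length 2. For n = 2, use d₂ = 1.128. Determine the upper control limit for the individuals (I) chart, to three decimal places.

997.222

X̄ = (780 + 680 + 809 + 721 + 784 + 868 + 740 + 752 + 740 + 876) / 10 = 775.0000
Moving ranges: 100, 129, 88, 63, 84, 128, 12, 12, 136; M̄R̄ = 752.0000 / 9 = 83.5556
UCL = X̄ + 3·M̄R̄/d₂ = 775.0000 + 3 × 83.5556 / 1.128 = 997.2222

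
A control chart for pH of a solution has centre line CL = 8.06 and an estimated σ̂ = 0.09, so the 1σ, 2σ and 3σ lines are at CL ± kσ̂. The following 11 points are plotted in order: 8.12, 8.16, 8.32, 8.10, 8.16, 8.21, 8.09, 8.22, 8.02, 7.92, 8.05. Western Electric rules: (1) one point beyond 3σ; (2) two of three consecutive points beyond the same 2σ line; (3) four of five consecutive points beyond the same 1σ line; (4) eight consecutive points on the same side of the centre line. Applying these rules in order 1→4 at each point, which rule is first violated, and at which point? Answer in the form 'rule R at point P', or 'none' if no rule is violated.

Zone of each point (C = within 1σ̂, B = 1σ̂–2σ̂, A = 2σ̂–3σ̂, * = beyond 3σ̂; sign = side of CL): 1:+C, 2:+B, 3:+A, 4:+C, 5:+B, 6:+B, 7:+C, 8:+B, 9:-C, 10:-B, 11:-C
Rule 3 (four of five consecutive points beyond the same 1σ limit) is satisfied at point 6.

rule 3 at point 6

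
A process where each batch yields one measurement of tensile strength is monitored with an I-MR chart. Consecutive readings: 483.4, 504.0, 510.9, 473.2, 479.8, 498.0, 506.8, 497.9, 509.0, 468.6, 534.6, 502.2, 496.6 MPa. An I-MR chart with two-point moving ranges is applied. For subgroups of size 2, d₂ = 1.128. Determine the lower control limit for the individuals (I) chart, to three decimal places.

438.974

X̄ = (483.4 + 504.0 + 510.9 + 473.2 + 479.8 + 498.0 + 506.8 + 497.9 + 509.0 + 468.6 + 534.6 + 502.2 + 496.6) / 13 = 497.3077
Moving ranges: 20.6, 6.9, 37.7, 6.6, 18.2, 8.8, 8.9, 11.1, 40.4, 66.0, 32.4, 5.6; M̄R̄ = 263.2000 / 12 = 21.9333
LCL = X̄ − 3·M̄R̄/d₂ = 497.3077 − 3 × 21.9333 / 1.128 = 438.9744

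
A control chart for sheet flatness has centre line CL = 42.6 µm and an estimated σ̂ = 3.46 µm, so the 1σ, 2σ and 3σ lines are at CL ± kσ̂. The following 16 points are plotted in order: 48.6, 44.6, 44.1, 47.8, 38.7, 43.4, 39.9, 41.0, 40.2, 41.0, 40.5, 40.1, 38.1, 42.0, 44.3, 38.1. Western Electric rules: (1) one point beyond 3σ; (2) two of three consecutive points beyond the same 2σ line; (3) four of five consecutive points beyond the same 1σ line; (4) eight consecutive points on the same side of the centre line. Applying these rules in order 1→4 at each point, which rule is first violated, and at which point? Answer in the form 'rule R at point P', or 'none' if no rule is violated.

rule 4 at point 14

Zone of each point (C = within 1σ̂, B = 1σ̂–2σ̂, A = 2σ̂–3σ̂, * = beyond 3σ̂; sign = side of CL): 1:+B, 2:+C, 3:+C, 4:+B, 5:-B, 6:+C, 7:-C, 8:-C, 9:-C, 10:-C, 11:-C, 12:-C, 13:-B, 14:-C, 15:+C, 16:-B
Rule 4 (eight consecutive points on the same side of the centre line) is satisfied at point 14.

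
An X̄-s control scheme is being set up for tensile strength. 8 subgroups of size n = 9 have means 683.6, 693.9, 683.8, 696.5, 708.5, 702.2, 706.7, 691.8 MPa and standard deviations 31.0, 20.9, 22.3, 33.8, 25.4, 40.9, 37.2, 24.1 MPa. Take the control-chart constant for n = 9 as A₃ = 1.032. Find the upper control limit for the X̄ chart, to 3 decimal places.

X̄̄ = (683.6 + 693.9 + 683.8 + 696.5 + 708.5 + 702.2 + 706.7 + 691.8) / 8 = 695.8750
s̄ = (31.0 + 20.9 + 22.3 + 33.8 + 25.4 + 40.9 + 37.2 + 24.1) / 8 = 29.4500
UCL = X̄̄ + A₃·s̄ = 695.8750 + 1.032 × 29.4500 = 726.2674

726.267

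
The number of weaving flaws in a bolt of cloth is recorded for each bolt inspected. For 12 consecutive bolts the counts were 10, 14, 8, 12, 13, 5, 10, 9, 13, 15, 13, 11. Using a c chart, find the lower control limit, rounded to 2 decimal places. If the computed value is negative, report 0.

1.10

c̄ = (10 + 14 + 8 + 12 + 13 + 5 + 10 + 9 + 13 + 15 + 13 + 11) / 12 = 133 / 12 = 11.0833
LCL = c̄ − 3√c̄ = 11.0833 − 3 × 3.3292 = 1.0958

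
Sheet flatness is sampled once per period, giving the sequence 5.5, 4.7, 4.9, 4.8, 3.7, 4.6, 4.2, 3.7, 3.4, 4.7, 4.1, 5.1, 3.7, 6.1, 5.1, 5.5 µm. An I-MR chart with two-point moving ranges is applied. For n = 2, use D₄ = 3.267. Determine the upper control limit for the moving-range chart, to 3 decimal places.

2.701

Moving ranges: 0.8, 0.2, 0.1, 1.1, 0.9, 0.4, 0.5, 0.3, 1.3, 0.6, 1.0, 1.4, 2.4, 1.0, 0.4; M̄R̄ = 12.4000 / 15 = 0.8267
UCL_MR = D₄·M̄R̄ = 3.267 × 0.8267 = 2.7007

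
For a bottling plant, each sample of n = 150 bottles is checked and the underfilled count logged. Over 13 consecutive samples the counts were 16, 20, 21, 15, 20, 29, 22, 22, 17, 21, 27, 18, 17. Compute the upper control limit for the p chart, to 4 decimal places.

p̄ = Σdᵢ / (k·n) = 265 / (13 × 150) = 0.13590
UCL = p̄ + 3·√(p̄(1−p̄)/n) = 0.13590 + 3 × √(0.13590×0.86410/150) = 0.13590 + 3 × 0.02798 = 0.21984

0.2198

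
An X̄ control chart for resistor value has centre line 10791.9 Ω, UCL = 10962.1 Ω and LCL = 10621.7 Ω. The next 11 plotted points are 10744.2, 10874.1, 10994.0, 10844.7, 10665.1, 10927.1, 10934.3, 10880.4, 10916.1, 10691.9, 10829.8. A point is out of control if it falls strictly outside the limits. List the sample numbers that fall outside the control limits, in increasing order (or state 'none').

Compare each point to [10621.7, 10962.1]: sample 3 = 10994.0 > UCL.

3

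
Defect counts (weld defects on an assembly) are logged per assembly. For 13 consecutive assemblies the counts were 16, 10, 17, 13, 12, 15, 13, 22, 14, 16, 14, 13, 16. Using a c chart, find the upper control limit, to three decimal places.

c̄ = (16 + 10 + 17 + 13 + 12 + 15 + 13 + 22 + 14 + 16 + 14 + 13 + 16) / 13 = 191 / 13 = 14.6923
UCL = c̄ + 3√c̄ = 14.6923 + 3 × √14.6923 = 14.6923 + 3 × 3.8331 = 26.1915

26.191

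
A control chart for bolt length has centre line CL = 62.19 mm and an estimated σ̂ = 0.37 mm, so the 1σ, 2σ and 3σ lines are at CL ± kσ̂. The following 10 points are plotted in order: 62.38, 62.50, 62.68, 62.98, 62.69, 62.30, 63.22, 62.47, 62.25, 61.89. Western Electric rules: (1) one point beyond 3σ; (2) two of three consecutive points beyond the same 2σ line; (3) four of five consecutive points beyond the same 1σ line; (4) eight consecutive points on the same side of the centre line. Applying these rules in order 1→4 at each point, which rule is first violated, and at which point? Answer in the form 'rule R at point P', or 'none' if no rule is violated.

rule 3 at point 7

Zone of each point (C = within 1σ̂, B = 1σ̂–2σ̂, A = 2σ̂–3σ̂, * = beyond 3σ̂; sign = side of CL): 1:+C, 2:+C, 3:+B, 4:+A, 5:+B, 6:+C, 7:+A, 8:+C, 9:+C, 10:-C
Rule 3 (four of five consecutive points beyond the same 1σ limit) is satisfied at point 7.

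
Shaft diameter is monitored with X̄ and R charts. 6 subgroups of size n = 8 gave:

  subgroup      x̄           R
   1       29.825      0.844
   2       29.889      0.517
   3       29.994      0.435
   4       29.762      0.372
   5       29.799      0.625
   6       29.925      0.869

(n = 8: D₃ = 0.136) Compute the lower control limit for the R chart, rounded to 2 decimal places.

0.08

R̄ = (0.844 + 0.517 + 0.435 + 0.372 + 0.625 + 0.869) / 6 = 3.6620 / 6 = 0.6103
LCL_R = D₃·R̄ = 0.136 × 0.6103 = 0.0830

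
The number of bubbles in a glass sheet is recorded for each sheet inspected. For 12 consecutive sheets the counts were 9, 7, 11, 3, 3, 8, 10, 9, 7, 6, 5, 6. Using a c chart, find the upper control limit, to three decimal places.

c̄ = (9 + 7 + 11 + 3 + 3 + 8 + 10 + 9 + 7 + 6 + 5 + 6) / 12 = 84 / 12 = 7.0000
UCL = c̄ + 3√c̄ = 7.0000 + 3 × √7.0000 = 7.0000 + 3 × 2.6458 = 14.9373

14.937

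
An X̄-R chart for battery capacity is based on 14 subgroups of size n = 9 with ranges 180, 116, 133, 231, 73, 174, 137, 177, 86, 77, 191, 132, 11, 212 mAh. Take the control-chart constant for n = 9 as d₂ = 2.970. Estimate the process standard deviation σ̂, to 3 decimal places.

46.417

R̄ = (180 + 116 + 133 + 231 + 73 + 174 + 137 + 177 + 86 + 77 + 191 + 132 + 11 + 212) / 14 = 137.8571
σ̂ = R̄ / d₂ = 137.8571 / 2.970 = 46.4165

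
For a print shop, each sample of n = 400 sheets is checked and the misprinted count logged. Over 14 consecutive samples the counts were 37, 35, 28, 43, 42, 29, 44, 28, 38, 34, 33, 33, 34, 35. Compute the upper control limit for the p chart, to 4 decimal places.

p̄ = Σdᵢ / (k·n) = 493 / (14 × 400) = 0.08804
UCL = p̄ + 3·√(p̄(1−p̄)/n) = 0.08804 + 3 × √(0.08804×0.91196/400) = 0.08804 + 3 × 0.01417 = 0.13054

0.1305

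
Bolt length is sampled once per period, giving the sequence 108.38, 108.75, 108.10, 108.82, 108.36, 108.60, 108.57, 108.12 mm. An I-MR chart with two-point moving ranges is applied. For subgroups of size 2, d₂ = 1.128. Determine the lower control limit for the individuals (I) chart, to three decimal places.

X̄ = (108.38 + 108.75 + 108.10 + 108.82 + 108.36 + 108.60 + 108.57 + 108.12) / 8 = 108.4625
Moving ranges: 0.37, 0.65, 0.72, 0.46, 0.24, 0.03, 0.45; M̄R̄ = 2.9200 / 7 = 0.4171
LCL = X̄ − 3·M̄R̄/d₂ = 108.4625 − 3 × 0.4171 / 1.128 = 107.3531

107.353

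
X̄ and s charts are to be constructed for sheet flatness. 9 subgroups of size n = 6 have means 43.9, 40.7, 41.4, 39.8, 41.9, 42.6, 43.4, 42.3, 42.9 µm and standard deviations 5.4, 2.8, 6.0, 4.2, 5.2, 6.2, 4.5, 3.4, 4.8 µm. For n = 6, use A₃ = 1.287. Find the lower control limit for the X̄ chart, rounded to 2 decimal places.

36.02

X̄̄ = (43.9 + 40.7 + 41.4 + 39.8 + 41.9 + 42.6 + 43.4 + 42.3 + 42.9) / 9 = 42.1000
s̄ = (5.4 + 2.8 + 6.0 + 4.2 + 5.2 + 6.2 + 4.5 + 3.4 + 4.8) / 9 = 4.7222
LCL = X̄̄ − A₃·s̄ = 42.1000 − 1.287 × 4.7222 = 36.0225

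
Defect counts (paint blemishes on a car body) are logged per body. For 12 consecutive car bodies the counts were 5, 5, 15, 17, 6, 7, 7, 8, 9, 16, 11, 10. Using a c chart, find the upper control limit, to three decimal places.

18.994

c̄ = (5 + 5 + 15 + 17 + 6 + 7 + 7 + 8 + 9 + 16 + 11 + 10) / 12 = 116 / 12 = 9.6667
UCL = c̄ + 3√c̄ = 9.6667 + 3 × √9.6667 = 9.6667 + 3 × 3.1091 = 18.9940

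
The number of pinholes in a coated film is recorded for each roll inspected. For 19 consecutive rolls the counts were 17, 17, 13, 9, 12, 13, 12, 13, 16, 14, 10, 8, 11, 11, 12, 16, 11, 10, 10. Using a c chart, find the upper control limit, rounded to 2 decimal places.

c̄ = (17 + 17 + 13 + 9 + 12 + 13 + 12 + 13 + 16 + 14 + 10 + 8 + 11 + 11 + 12 + 16 + 11 + 10 + 10) / 19 = 235 / 19 = 12.3684
UCL = c̄ + 3√c̄ = 12.3684 + 3 × √12.3684 = 12.3684 + 3 × 3.5169 = 22.9191

22.92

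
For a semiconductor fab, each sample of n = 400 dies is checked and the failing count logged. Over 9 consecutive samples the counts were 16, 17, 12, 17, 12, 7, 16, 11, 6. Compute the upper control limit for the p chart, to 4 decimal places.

0.0579

p̄ = Σdᵢ / (k·n) = 114 / (9 × 400) = 0.03167
UCL = p̄ + 3·√(p̄(1−p̄)/n) = 0.03167 + 3 × √(0.03167×0.96833/400) = 0.03167 + 3 × 0.00876 = 0.05793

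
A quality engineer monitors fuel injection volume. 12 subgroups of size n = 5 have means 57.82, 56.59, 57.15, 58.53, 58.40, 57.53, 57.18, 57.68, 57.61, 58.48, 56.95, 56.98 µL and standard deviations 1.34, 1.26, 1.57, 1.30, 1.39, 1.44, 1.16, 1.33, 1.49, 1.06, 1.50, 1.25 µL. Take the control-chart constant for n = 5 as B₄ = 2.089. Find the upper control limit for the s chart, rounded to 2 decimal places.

s̄ = (1.34 + 1.26 + 1.57 + 1.30 + 1.39 + 1.44 + 1.16 + 1.33 + 1.49 + 1.06 + 1.50 + 1.25) / 12 = 1.3408
UCL_s = B₄·s̄ = 2.089 × 1.3408 = 2.8010

2.80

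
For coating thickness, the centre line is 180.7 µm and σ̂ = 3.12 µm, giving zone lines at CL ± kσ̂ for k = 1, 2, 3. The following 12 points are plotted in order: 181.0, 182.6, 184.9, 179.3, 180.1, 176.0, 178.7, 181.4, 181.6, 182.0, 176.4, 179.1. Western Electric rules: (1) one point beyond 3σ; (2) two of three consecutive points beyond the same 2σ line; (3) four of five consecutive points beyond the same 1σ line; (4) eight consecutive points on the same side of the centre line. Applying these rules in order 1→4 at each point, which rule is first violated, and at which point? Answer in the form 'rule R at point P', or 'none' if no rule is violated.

none

Zone of each point (C = within 1σ̂, B = 1σ̂–2σ̂, A = 2σ̂–3σ̂, * = beyond 3σ̂; sign = side of CL): 1:+C, 2:+C, 3:+B, 4:-C, 5:-C, 6:-B, 7:-C, 8:+C, 9:+C, 10:+C, 11:-B, 12:-C
No rule fires across all 12 points.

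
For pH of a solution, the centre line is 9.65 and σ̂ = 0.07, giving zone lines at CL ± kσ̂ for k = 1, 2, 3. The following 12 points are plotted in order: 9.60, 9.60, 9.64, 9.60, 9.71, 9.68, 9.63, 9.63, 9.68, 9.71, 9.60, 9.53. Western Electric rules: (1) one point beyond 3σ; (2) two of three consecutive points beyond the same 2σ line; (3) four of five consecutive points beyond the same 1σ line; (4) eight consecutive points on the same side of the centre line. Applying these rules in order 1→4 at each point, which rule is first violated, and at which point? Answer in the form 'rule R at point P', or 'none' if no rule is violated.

none

Zone of each point (C = within 1σ̂, B = 1σ̂–2σ̂, A = 2σ̂–3σ̂, * = beyond 3σ̂; sign = side of CL): 1:-C, 2:-C, 3:-C, 4:-C, 5:+C, 6:+C, 7:-C, 8:-C, 9:+C, 10:+C, 11:-C, 12:-B
No rule fires across all 12 points.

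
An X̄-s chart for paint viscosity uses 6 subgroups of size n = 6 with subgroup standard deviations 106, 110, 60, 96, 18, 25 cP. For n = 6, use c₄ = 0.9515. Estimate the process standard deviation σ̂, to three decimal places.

72.692

s̄ = (106 + 110 + 60 + 96 + 18 + 25) / 6 = 69.1667
σ̂ = s̄ / c₄ = 69.1667 / 0.9515 = 72.6922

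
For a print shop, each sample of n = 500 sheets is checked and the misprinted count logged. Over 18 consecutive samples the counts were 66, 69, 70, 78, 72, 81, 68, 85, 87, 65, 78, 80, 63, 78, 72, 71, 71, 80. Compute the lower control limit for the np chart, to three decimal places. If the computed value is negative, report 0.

50.276

p̄ = Σdᵢ / (k·n) = 1334 / (18 × 500) = 0.14822
LCL = np̄ − 3·√(np̄(1−p̄)) = 74.1111 − 3 × 7.9452 = 50.2755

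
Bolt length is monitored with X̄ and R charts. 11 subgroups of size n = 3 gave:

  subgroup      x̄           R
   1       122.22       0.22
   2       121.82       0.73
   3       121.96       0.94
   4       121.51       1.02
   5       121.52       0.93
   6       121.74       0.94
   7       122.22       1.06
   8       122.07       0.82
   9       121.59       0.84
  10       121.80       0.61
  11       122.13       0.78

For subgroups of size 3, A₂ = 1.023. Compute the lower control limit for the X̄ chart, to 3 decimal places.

X̄̄ = (122.22 + 121.82 + 121.96 + 121.51 + 121.52 + 121.74 + 122.22 + 122.07 + 121.59 + 121.80 + 122.13) / 11 = 1340.5800 / 11 = 121.8709
R̄ = (0.22 + 0.73 + 0.94 + 1.02 + 0.93 + 0.94 + 1.06 + 0.82 + 0.84 + 0.61 + 0.78) / 11 = 8.8900 / 11 = 0.8082
LCL = X̄̄ − A₂·R̄ = 121.8709 − 1.023 × 0.8082 = 121.0441

121.044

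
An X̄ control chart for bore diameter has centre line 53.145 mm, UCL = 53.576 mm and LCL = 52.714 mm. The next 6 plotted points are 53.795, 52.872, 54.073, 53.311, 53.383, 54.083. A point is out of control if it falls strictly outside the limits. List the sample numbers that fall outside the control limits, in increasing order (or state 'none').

1, 3, 6

Compare each point to [52.714, 53.576]: sample 1 = 53.795 > UCL; sample 3 = 54.073 > UCL; sample 6 = 54.083 > UCL.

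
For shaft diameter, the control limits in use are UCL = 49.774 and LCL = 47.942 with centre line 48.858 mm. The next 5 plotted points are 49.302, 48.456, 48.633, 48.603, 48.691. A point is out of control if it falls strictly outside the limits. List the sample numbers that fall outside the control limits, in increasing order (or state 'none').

none

All 5 points lie within [47.942, 49.774].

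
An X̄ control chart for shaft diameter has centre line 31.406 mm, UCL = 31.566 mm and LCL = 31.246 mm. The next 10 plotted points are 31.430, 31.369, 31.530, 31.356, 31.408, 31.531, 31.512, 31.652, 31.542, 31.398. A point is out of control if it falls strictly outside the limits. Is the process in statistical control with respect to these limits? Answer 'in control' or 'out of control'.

out of control

Compare each point to [31.246, 31.566]: sample 8 = 31.652 > UCL.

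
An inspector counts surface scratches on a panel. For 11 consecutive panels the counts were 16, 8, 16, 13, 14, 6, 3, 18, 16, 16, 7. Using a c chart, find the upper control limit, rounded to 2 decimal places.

22.52

c̄ = (16 + 8 + 16 + 13 + 14 + 6 + 3 + 18 + 16 + 16 + 7) / 11 = 133 / 11 = 12.0909
UCL = c̄ + 3√c̄ = 12.0909 + 3 × √12.0909 = 12.0909 + 3 × 3.4772 = 22.5225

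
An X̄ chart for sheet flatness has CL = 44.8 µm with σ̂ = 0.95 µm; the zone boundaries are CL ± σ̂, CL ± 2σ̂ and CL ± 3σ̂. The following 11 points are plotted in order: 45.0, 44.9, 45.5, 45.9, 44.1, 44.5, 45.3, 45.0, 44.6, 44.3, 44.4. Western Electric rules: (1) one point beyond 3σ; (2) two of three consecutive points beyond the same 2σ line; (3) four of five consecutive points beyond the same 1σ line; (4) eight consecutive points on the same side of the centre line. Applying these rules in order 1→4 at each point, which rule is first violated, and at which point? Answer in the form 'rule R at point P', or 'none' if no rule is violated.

Zone of each point (C = within 1σ̂, B = 1σ̂–2σ̂, A = 2σ̂–3σ̂, * = beyond 3σ̂; sign = side of CL): 1:+C, 2:+C, 3:+C, 4:+B, 5:-C, 6:-C, 7:+C, 8:+C, 9:-C, 10:-C, 11:-C
No rule fires across all 11 points.

none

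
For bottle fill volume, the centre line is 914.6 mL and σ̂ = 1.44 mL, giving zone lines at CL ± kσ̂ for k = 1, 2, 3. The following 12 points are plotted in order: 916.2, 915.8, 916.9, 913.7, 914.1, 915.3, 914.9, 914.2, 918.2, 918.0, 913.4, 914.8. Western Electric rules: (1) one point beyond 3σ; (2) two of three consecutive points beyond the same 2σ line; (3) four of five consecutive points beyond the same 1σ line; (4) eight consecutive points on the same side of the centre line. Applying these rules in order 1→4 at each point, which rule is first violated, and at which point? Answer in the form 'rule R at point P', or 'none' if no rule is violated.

rule 2 at point 10

Zone of each point (C = within 1σ̂, B = 1σ̂–2σ̂, A = 2σ̂–3σ̂, * = beyond 3σ̂; sign = side of CL): 1:+B, 2:+C, 3:+B, 4:-C, 5:-C, 6:+C, 7:+C, 8:-C, 9:+A, 10:+A, 11:-C, 12:+C
Rule 2 (two of three consecutive points beyond the same 2σ limit) is satisfied at point 10.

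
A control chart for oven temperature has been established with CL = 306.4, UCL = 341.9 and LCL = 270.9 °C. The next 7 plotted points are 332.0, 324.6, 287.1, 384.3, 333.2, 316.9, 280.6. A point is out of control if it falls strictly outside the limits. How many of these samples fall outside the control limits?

Compare each point to [270.9, 341.9]: sample 4 = 384.3 > UCL.

1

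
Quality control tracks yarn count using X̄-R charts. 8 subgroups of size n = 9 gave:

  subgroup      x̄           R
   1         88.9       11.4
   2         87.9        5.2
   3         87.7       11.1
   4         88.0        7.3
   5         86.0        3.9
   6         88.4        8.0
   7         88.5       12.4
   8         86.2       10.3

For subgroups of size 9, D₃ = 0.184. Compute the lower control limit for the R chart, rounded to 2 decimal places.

1.60

R̄ = (11.4 + 5.2 + 11.1 + 7.3 + 3.9 + 8.0 + 12.4 + 10.3) / 8 = 69.6000 / 8 = 8.7000
LCL_R = D₃·R̄ = 0.184 × 8.7000 = 1.6008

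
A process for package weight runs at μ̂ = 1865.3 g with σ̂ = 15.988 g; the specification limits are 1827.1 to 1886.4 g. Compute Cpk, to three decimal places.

0.440

Cpu = (USL − μ̂) / (3σ̂) = (1886.4 − 1865.3) / (3 × 15.988) = 0.4399; Cpl = (μ̂ − LSL) / (3σ̂) = (1865.3 − 1827.1) / (3 × 15.988) = 0.7964; Cpk = min(Cpu, Cpl) = 0.4399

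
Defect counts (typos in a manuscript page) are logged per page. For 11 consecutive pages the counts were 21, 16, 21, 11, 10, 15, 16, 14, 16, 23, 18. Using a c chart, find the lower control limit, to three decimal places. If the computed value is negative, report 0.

4.285

c̄ = (21 + 16 + 21 + 11 + 10 + 15 + 16 + 14 + 16 + 23 + 18) / 11 = 181 / 11 = 16.4545
LCL = c̄ − 3√c̄ = 16.4545 − 3 × 4.0564 = 4.2853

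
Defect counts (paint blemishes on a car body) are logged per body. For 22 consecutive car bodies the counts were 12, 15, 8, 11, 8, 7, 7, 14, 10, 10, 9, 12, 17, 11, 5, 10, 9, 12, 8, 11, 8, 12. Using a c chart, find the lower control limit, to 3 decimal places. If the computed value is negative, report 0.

c̄ = (12 + 15 + 8 + 11 + 8 + 7 + 7 + 14 + 10 + 10 + 9 + 12 + 17 + 11 + 5 + 10 + 9 + 12 + 8 + 11 + 8 + 12) / 22 = 226 / 22 = 10.2727
LCL = c̄ − 3√c̄ = 10.2727 − 3 × 3.2051 = 0.6574

0.657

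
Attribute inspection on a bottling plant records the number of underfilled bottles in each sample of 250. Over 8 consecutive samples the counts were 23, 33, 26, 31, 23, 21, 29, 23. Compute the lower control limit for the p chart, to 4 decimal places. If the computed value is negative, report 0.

0.0465

p̄ = Σdᵢ / (k·n) = 209 / (8 × 250) = 0.10450
LCL = p̄ − 3·√(p̄(1−p̄)/n) = 0.10450 − 3 × 0.01935 = 0.04646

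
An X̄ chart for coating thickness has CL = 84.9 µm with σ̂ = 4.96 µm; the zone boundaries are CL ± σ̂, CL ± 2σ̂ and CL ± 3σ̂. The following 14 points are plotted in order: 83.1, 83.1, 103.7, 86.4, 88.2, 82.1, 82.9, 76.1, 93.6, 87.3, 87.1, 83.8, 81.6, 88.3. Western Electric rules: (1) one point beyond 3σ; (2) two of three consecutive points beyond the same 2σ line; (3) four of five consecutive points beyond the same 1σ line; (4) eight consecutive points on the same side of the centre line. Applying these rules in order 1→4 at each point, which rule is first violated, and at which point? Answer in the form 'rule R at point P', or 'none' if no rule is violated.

Zone of each point (C = within 1σ̂, B = 1σ̂–2σ̂, A = 2σ̂–3σ̂, * = beyond 3σ̂; sign = side of CL): 1:-C, 2:-C, 3:+*, 4:+C, 5:+C, 6:-C, 7:-C, 8:-B, 9:+B, 10:+C, 11:+C, 12:-C, 13:-C, 14:+C
Rule 1 (one point beyond the 3σ limits) is satisfied at point 3.

rule 1 at point 3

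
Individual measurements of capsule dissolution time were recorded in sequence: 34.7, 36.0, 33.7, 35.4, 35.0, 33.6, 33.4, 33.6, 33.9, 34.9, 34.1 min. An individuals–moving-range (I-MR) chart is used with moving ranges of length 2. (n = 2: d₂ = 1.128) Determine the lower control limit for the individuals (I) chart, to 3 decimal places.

31.838

X̄ = (34.7 + 36.0 + 33.7 + 35.4 + 35.0 + 33.6 + 33.4 + 33.6 + 33.9 + 34.9 + 34.1) / 11 = 34.3909
Moving ranges: 1.3, 2.3, 1.7, 0.4, 1.4, 0.2, 0.2, 0.3, 1.0, 0.8; M̄R̄ = 9.6000 / 10 = 0.9600
LCL = X̄ − 3·M̄R̄/d₂ = 34.3909 − 3 × 0.9600 / 1.128 = 31.8377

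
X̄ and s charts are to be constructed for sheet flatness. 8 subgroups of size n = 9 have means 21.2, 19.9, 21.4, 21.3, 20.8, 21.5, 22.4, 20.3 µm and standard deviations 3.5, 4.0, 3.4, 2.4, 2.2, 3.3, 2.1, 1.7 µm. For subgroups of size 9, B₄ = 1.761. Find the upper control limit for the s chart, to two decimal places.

4.97

s̄ = (3.5 + 4.0 + 3.4 + 2.4 + 2.2 + 3.3 + 2.1 + 1.7) / 8 = 2.8250
UCL_s = B₄·s̄ = 1.761 × 2.8250 = 4.9748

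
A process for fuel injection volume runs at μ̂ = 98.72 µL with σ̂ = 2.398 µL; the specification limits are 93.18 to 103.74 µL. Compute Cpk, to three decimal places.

Cpu = (USL − μ̂) / (3σ̂) = (103.74 − 98.72) / (3 × 2.398) = 0.6978; Cpl = (μ̂ − LSL) / (3σ̂) = (98.72 − 93.18) / (3 × 2.398) = 0.7701; Cpk = min(Cpu, Cpl) = 0.6978

0.698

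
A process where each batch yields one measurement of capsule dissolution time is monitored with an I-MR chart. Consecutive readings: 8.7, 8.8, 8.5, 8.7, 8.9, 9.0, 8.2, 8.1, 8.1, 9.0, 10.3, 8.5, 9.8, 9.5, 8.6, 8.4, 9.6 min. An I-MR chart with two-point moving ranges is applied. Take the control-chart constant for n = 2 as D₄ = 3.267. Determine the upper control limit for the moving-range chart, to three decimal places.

Moving ranges: 0.1, 0.3, 0.2, 0.2, 0.1, 0.8, 0.1, 0.0, 0.9, 1.3, 1.8, 1.3, 0.3, 0.9, 0.2, 1.2; M̄R̄ = 9.7000 / 16 = 0.6063
UCL_MR = D₄·M̄R̄ = 3.267 × 0.6063 = 1.9806

1.981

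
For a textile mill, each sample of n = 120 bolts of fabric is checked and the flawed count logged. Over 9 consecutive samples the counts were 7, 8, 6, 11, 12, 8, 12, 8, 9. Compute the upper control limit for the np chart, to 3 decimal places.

p̄ = Σdᵢ / (k·n) = 81 / (9 × 120) = 0.07500
UCL = np̄ + 3·√(np̄(1−p̄)) = 9.0000 + 3 × √(9.0000×0.92500) = 9.0000 + 3 × 2.8853 = 17.6559

17.656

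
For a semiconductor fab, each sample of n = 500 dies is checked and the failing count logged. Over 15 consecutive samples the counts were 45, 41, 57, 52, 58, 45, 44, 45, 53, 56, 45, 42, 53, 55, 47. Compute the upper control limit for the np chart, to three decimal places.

69.181

p̄ = Σdᵢ / (k·n) = 738 / (15 × 500) = 0.09840
UCL = np̄ + 3·√(np̄(1−p̄)) = 49.2000 + 3 × √(49.2000×0.90160) = 49.2000 + 3 × 6.6602 = 69.1807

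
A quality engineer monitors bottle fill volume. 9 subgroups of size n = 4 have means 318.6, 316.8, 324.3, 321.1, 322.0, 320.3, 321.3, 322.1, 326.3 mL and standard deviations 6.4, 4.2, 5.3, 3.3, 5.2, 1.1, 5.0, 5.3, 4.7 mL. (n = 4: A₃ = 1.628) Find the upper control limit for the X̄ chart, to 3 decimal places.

X̄̄ = (318.6 + 316.8 + 324.3 + 321.1 + 322.0 + 320.3 + 321.3 + 322.1 + 326.3) / 9 = 321.4222
s̄ = (6.4 + 4.2 + 5.3 + 3.3 + 5.2 + 1.1 + 5.0 + 5.3 + 4.7) / 9 = 4.5000
UCL = X̄̄ + A₃·s̄ = 321.4222 + 1.628 × 4.5000 = 328.7482

328.748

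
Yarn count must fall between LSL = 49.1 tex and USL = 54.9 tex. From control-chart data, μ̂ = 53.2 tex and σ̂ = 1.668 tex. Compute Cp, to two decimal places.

Cp = (USL − LSL) / (6σ̂) = (54.9 − 49.1) / (6 × 1.668) = 5.8000 / 10.0080 = 0.5795

0.58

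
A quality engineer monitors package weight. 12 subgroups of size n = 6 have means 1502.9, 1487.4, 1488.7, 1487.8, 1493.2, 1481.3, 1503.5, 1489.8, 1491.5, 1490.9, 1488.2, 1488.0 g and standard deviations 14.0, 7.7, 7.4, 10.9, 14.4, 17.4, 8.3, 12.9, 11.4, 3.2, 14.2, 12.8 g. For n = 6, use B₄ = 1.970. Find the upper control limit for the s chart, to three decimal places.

s̄ = (14.0 + 7.7 + 7.4 + 10.9 + 14.4 + 17.4 + 8.3 + 12.9 + 11.4 + 3.2 + 14.2 + 12.8) / 12 = 11.2167
UCL_s = B₄·s̄ = 1.970 × 11.2167 = 22.0968

22.097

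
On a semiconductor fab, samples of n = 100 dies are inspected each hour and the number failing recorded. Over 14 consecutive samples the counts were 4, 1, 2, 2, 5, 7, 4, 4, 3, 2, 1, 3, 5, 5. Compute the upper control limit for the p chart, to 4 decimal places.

p̄ = Σdᵢ / (k·n) = 48 / (14 × 100) = 0.03429
UCL = p̄ + 3·√(p̄(1−p̄)/n) = 0.03429 + 3 × √(0.03429×0.96571/100) = 0.03429 + 3 × 0.01820 = 0.08887

0.0889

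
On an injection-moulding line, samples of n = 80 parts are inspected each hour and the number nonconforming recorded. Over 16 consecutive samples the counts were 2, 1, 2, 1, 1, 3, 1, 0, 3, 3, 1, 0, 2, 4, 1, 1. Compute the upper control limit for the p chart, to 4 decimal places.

0.0676

p̄ = Σdᵢ / (k·n) = 26 / (16 × 80) = 0.02031
UCL = p̄ + 3·√(p̄(1−p̄)/n) = 0.02031 + 3 × √(0.02031×0.97969/80) = 0.02031 + 3 × 0.01577 = 0.06763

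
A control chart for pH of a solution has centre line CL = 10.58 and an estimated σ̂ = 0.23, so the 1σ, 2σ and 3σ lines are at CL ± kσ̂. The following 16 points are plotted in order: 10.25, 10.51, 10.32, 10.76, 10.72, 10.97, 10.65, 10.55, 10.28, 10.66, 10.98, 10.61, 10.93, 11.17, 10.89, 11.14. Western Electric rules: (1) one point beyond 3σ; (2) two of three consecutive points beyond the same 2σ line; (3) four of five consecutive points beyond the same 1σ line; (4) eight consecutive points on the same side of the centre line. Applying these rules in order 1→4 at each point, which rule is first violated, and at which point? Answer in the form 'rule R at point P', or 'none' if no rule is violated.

rule 3 at point 15

Zone of each point (C = within 1σ̂, B = 1σ̂–2σ̂, A = 2σ̂–3σ̂, * = beyond 3σ̂; sign = side of CL): 1:-B, 2:-C, 3:-B, 4:+C, 5:+C, 6:+B, 7:+C, 8:-C, 9:-B, 10:+C, 11:+B, 12:+C, 13:+B, 14:+A, 15:+B, 16:+A
Rule 3 (four of five consecutive points beyond the same 1σ limit) is satisfied at point 15.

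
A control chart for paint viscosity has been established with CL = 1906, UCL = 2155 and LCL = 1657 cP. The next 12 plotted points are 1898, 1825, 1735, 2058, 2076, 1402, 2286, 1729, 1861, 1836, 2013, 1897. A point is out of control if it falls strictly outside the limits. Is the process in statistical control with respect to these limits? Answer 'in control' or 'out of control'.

Compare each point to [1657, 2155]: sample 6 = 1402 < LCL; sample 7 = 2286 > UCL.

out of control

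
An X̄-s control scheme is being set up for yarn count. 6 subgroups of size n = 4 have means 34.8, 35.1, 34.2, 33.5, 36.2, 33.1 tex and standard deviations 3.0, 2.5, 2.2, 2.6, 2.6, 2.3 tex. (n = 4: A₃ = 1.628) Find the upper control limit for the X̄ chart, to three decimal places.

X̄̄ = (34.8 + 35.1 + 34.2 + 33.5 + 36.2 + 33.1) / 6 = 34.4833
s̄ = (3.0 + 2.5 + 2.2 + 2.6 + 2.6 + 2.3) / 6 = 2.5333
UCL = X̄̄ + A₃·s̄ = 34.4833 + 1.628 × 2.5333 = 38.6076

38.608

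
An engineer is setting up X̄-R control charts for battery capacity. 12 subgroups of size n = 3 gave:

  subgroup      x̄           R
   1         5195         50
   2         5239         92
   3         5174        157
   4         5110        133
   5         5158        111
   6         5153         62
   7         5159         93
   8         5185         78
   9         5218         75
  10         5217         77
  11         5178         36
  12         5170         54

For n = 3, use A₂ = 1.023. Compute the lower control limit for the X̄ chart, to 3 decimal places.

X̄̄ = (5195 + 5239 + 5174 + 5110 + 5158 + 5153 + 5159 + 5185 + 5218 + 5217 + 5178 + 5170) / 12 = 62156.0000 / 12 = 5179.6667
R̄ = (50 + 92 + 157 + 133 + 111 + 62 + 93 + 78 + 75 + 77 + 36 + 54) / 12 = 1018.0000 / 12 = 84.8333
LCL = X̄̄ − A₂·R̄ = 5179.6667 − 1.023 × 84.8333 = 5092.8822

5092.882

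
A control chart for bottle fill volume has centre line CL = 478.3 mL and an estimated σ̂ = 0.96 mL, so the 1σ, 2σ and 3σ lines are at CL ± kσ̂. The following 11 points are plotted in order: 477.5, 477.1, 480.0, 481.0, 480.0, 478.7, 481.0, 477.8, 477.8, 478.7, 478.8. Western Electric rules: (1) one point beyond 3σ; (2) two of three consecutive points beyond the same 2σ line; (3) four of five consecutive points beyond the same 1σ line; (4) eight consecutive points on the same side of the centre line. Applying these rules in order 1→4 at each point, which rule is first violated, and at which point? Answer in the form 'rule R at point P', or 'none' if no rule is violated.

Zone of each point (C = within 1σ̂, B = 1σ̂–2σ̂, A = 2σ̂–3σ̂, * = beyond 3σ̂; sign = side of CL): 1:-C, 2:-B, 3:+B, 4:+A, 5:+B, 6:+C, 7:+A, 8:-C, 9:-C, 10:+C, 11:+C
Rule 3 (four of five consecutive points beyond the same 1σ limit) is satisfied at point 7.

rule 3 at point 7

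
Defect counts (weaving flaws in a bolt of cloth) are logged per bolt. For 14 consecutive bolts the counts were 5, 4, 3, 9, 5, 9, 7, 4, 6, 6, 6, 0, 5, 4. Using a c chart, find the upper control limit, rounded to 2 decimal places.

c̄ = (5 + 4 + 3 + 9 + 5 + 9 + 7 + 4 + 6 + 6 + 6 + 0 + 5 + 4) / 14 = 73 / 14 = 5.2143
UCL = c̄ + 3√c̄ = 5.2143 + 3 × √5.2143 = 5.2143 + 3 × 2.2835 = 12.0647

12.06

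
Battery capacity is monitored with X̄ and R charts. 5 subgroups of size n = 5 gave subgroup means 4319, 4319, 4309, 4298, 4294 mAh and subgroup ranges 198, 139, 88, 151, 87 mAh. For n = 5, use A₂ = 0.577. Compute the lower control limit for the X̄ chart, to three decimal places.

4231.290

X̄̄ = (4319 + 4319 + 4309 + 4298 + 4294) / 5 = 21539.0000 / 5 = 4307.8000
R̄ = (198 + 139 + 88 + 151 + 87) / 5 = 663.0000 / 5 = 132.6000
LCL = X̄̄ − A₂·R̄ = 4307.8000 − 0.577 × 132.6000 = 4231.2898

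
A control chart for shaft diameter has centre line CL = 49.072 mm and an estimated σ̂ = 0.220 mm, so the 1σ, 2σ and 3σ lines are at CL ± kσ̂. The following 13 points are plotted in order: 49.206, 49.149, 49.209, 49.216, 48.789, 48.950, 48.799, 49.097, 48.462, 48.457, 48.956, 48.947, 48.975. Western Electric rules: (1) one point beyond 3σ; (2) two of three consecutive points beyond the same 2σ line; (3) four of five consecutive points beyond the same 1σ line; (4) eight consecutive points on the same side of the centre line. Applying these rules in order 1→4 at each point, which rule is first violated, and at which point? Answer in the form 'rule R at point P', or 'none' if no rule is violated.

rule 2 at point 10

Zone of each point (C = within 1σ̂, B = 1σ̂–2σ̂, A = 2σ̂–3σ̂, * = beyond 3σ̂; sign = side of CL): 1:+C, 2:+C, 3:+C, 4:+C, 5:-B, 6:-C, 7:-B, 8:+C, 9:-A, 10:-A, 11:-C, 12:-C, 13:-C
Rule 2 (two of three consecutive points beyond the same 2σ limit) is satisfied at point 10.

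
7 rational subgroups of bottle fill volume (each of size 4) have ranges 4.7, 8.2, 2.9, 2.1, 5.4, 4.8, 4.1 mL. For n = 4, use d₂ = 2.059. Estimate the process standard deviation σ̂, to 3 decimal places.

2.234

R̄ = (4.7 + 8.2 + 2.9 + 2.1 + 5.4 + 4.8 + 4.1) / 7 = 4.6000
σ̂ = R̄ / d₂ = 4.6000 / 2.059 = 2.2341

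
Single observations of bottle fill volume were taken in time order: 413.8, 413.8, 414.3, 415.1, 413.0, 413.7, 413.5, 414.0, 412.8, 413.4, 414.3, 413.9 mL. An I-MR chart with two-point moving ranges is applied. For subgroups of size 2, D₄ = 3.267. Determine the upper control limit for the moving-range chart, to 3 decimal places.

Moving ranges: 0.0, 0.5, 0.8, 2.1, 0.7, 0.2, 0.5, 1.2, 0.6, 0.9, 0.4; M̄R̄ = 7.9000 / 11 = 0.7182
UCL_MR = D₄·M̄R̄ = 3.267 × 0.7182 = 2.3463

2.346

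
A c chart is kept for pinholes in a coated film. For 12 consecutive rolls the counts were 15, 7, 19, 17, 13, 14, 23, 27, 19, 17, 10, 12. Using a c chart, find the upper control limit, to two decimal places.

28.11

c̄ = (15 + 7 + 19 + 17 + 13 + 14 + 23 + 27 + 19 + 17 + 10 + 12) / 12 = 193 / 12 = 16.0833
UCL = c̄ + 3√c̄ = 16.0833 + 3 × √16.0833 = 16.0833 + 3 × 4.0104 = 28.1145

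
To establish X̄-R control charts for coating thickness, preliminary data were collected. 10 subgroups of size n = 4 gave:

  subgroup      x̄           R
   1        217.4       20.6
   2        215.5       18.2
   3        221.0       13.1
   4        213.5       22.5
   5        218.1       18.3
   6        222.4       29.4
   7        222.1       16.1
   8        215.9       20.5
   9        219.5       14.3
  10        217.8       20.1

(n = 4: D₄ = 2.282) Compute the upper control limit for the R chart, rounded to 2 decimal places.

44.07

R̄ = (20.6 + 18.2 + 13.1 + 22.5 + 18.3 + 29.4 + 16.1 + 20.5 + 14.3 + 20.1) / 10 = 193.1000 / 10 = 19.3100
UCL_R = D₄·R̄ = 2.282 × 19.3100 = 44.0654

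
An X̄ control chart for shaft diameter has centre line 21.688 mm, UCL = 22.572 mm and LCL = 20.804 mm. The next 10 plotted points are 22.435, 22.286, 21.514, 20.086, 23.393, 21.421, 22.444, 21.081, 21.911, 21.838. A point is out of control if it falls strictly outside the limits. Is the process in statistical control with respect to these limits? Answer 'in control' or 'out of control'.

out of control

Compare each point to [20.804, 22.572]: sample 4 = 20.086 < LCL; sample 5 = 23.393 > UCL.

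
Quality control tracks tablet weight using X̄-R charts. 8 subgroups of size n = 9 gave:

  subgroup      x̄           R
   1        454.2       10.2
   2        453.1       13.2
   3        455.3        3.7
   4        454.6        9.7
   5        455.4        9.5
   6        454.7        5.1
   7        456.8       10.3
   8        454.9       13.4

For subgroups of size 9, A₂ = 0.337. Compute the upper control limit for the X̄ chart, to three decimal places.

458.039

X̄̄ = (454.2 + 453.1 + 455.3 + 454.6 + 455.4 + 454.7 + 456.8 + 454.9) / 8 = 3639.0000 / 8 = 454.8750
R̄ = (10.2 + 13.2 + 3.7 + 9.7 + 9.5 + 5.1 + 10.3 + 13.4) / 8 = 75.1000 / 8 = 9.3875
UCL = X̄̄ + A₂·R̄ = 454.8750 + 0.337 × 9.3875 = 458.0386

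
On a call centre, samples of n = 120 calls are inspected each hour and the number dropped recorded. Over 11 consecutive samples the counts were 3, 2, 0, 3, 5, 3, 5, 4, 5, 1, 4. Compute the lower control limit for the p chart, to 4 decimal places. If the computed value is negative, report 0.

0.0000

p̄ = Σdᵢ / (k·n) = 35 / (11 × 120) = 0.02652
LCL = p̄ − 3·√(p̄(1−p̄)/n) = 0.02652 − 3 × 0.01467 = -0.01748 → 0 (negative, so LCL = 0)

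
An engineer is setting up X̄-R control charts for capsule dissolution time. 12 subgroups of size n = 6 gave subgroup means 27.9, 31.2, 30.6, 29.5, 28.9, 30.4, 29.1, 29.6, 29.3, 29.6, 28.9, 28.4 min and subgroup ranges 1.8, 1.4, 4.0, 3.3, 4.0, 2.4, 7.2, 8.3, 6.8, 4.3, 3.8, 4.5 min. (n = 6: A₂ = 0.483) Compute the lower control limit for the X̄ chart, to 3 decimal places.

27.365

X̄̄ = (27.9 + 31.2 + 30.6 + 29.5 + 28.9 + 30.4 + 29.1 + 29.6 + 29.3 + 29.6 + 28.9 + 28.4) / 12 = 353.4000 / 12 = 29.4500
R̄ = (1.8 + 1.4 + 4.0 + 3.3 + 4.0 + 2.4 + 7.2 + 8.3 + 6.8 + 4.3 + 3.8 + 4.5) / 12 = 51.8000 / 12 = 4.3167
LCL = X̄̄ − A₂·R̄ = 29.4500 − 0.483 × 4.3167 = 27.3651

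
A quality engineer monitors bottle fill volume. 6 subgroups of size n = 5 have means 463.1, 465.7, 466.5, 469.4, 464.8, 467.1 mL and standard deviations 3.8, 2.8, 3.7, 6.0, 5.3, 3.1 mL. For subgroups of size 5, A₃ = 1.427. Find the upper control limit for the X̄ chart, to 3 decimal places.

471.974

X̄̄ = (463.1 + 465.7 + 466.5 + 469.4 + 464.8 + 467.1) / 6 = 466.1000
s̄ = (3.8 + 2.8 + 3.7 + 6.0 + 5.3 + 3.1) / 6 = 4.1167
UCL = X̄̄ + A₃·s̄ = 466.1000 + 1.427 × 4.1167 = 471.9745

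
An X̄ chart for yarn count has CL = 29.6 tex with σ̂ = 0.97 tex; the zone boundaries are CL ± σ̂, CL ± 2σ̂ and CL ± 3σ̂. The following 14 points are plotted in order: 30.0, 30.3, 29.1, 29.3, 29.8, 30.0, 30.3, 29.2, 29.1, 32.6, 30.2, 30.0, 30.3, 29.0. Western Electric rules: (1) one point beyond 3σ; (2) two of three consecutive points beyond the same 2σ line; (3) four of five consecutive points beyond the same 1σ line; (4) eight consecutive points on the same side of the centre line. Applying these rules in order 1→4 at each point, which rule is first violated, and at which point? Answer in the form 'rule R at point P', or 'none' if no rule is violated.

Zone of each point (C = within 1σ̂, B = 1σ̂–2σ̂, A = 2σ̂–3σ̂, * = beyond 3σ̂; sign = side of CL): 1:+C, 2:+C, 3:-C, 4:-C, 5:+C, 6:+C, 7:+C, 8:-C, 9:-C, 10:+*, 11:+C, 12:+C, 13:+C, 14:-C
Rule 1 (one point beyond the 3σ limits) is satisfied at point 10.

rule 1 at point 10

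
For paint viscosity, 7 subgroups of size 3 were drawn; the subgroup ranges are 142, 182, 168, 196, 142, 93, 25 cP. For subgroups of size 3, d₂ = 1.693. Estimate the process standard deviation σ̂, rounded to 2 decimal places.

79.99

R̄ = (142 + 182 + 168 + 196 + 142 + 93 + 25) / 7 = 135.4286
σ̂ = R̄ / d₂ = 135.4286 / 1.693 = 79.9932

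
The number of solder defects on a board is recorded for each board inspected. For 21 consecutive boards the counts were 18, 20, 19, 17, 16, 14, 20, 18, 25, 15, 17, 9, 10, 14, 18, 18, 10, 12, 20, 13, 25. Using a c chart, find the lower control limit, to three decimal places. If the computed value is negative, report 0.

4.359

c̄ = (18 + 20 + 19 + 17 + 16 + 14 + 20 + 18 + 25 + 15 + 17 + 9 + 10 + 14 + 18 + 18 + 10 + 12 + 20 + 13 + 25) / 21 = 348 / 21 = 16.5714
LCL = c̄ − 3√c̄ = 16.5714 − 3 × 4.0708 = 4.3590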